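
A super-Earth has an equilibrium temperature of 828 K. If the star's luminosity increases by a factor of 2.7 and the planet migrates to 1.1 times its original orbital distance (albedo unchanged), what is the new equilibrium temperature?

T_eq ≈ 1010 K

T_eq ∝ L^(1/4) · d^(−1/2).
T′ = 828 × 2.7^(1/4) / 1.1^(1/2) = 1010 K.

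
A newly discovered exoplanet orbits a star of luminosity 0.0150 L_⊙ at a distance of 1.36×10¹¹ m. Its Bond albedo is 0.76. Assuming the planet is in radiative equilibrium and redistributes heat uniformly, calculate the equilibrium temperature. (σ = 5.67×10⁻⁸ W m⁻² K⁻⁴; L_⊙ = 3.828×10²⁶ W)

L = 0.0150 × 3.828×10²⁶ = 5.74×10²⁴ W.
Flux: S = L/(4πd²) = 5.74×10²⁴/(4π×(1.36×10¹¹)²) = 24.7 W m⁻².
Energy balance: absorbed = emitted ⇒ πR²·S(1−A) = 4πR²·σT_eq⁴, so T_eq⁴ = S(1−A)/(4σ).
T_eq = [24.7 × 0.24 / (4 × 5.67×10⁻⁸)]^(1/4) = (2.61×10⁷)^(1/4) = 71.5 K.

T_eq ≈ 71.5 K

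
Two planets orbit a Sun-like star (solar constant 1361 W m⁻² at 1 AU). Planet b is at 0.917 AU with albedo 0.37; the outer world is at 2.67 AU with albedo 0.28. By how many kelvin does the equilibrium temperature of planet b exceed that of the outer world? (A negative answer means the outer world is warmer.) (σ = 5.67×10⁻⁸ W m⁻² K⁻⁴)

ΔT ≈ 102.0 K

T_eq = [S₀(1−A)/(4σd²)]^(1/4), so T ∝ (1−A)^(1/4) / √d.
T₁ = [1361×0.63/(4×5.67×10⁻⁸×0.917²)]^(1/4) = 258.94 K.
T₂ = [1361×0.72/(4×5.67×10⁻⁸×2.67²)]^(1/4) = 156.90 K.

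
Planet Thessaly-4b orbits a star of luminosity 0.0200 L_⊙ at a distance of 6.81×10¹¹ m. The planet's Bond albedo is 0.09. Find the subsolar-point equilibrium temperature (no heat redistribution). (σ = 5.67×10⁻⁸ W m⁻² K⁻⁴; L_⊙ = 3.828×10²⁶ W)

T_ss ≈ 67.8 K

L = 0.0200 × 3.828×10²⁶ = 7.66×10²⁴ W.
Flux: S = L/(4πd²) = 7.66×10²⁴/(4π×(6.81×10¹¹)²) = 1.31 W m⁻².
At the subsolar point the surface absorbs S(1−A) and emits σT⁴ per unit area — no factor of 4, since only the local patch is in balance.
T = [1.31 × 0.91 / 5.67×10⁻⁸]^(1/4) = (2.11×10⁷)^(1/4) = 67.8 K.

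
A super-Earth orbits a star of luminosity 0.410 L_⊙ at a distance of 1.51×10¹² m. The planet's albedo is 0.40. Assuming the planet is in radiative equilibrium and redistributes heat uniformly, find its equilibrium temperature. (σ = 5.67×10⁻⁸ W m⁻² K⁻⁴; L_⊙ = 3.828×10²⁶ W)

L = 0.410 × 3.828×10²⁶ = 1.57×10²⁶ W.
Flux: S = L/(4πd²) = 1.57×10²⁶/(4π×(1.51×10¹²)²) = 5.48 W m⁻².
Energy balance: absorbed = emitted ⇒ πR²·S(1−A) = 4πR²·σT_eq⁴, so T_eq⁴ = S(1−A)/(4σ).
T_eq = [5.48 × 0.60 / (4 × 5.67×10⁻⁸)]^(1/4) = (1.45×10⁷)^(1/4) = 61.7 K.

T_eq ≈ 61.7 K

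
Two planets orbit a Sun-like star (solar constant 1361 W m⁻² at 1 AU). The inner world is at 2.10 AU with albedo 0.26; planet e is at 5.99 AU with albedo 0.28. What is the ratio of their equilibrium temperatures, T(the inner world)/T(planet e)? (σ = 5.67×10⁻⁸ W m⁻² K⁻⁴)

T_eq = [S₀(1−A)/(4σd²)]^(1/4), so T ∝ (1−A)^(1/4) / √d.
T₁ = [1361×0.74/(4×5.67×10⁻⁸×2.10²)]^(1/4) = 178.14 K.
T₂ = [1361×0.72/(4×5.67×10⁻⁸×5.99²)]^(1/4) = 104.75 K.

T₁/T₂ ≈ 1.701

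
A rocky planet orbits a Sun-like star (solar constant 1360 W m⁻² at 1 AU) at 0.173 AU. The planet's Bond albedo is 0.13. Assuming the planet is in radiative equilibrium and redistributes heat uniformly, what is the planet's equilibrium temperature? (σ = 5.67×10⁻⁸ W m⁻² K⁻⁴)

T_eq ≈ 646 K

Flux at 0.173 AU: S = 1360/0.173² = 4.54×10⁴ W m⁻².
Energy balance: absorbed = emitted ⇒ πR²·S(1−A) = 4πR²·σT_eq⁴, so T_eq⁴ = S(1−A)/(4σ).
T_eq = [4.54×10⁴ × 0.87 / (4 × 5.67×10⁻⁸)]^(1/4) = (1.74×10¹¹)^(1/4) = 646 K.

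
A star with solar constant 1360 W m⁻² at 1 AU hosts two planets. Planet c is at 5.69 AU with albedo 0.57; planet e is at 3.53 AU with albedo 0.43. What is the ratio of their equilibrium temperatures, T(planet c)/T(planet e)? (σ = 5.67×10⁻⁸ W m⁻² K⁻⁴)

T_eq = [S₀(1−A)/(4σd²)]^(1/4), so T ∝ (1−A)^(1/4) / √d.
T₁ = [1360×0.43/(4×5.67×10⁻⁸×5.69²)]^(1/4) = 94.47 K.
T₂ = [1360×0.57/(4×5.67×10⁻⁸×3.53²)]^(1/4) = 128.69 K.

T₁/T₂ ≈ 0.734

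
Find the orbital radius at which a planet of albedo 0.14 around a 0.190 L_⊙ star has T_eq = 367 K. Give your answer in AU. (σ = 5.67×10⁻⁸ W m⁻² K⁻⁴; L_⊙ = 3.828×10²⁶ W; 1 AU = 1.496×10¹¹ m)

L = 0.190 × 3.828×10²⁶ = 7.27×10²⁵ W.
From T_eq⁴ = L(1−A)/(16πσd²): d = √[L(1−A)/(16πσT_eq⁴)].
d = √[7.27×10²⁵ × 0.86 / (16π × 5.67×10⁻⁸ × (367)⁴)] = 3.48×10¹⁰ m = 0.232 AU.

d ≈ 0.232 AU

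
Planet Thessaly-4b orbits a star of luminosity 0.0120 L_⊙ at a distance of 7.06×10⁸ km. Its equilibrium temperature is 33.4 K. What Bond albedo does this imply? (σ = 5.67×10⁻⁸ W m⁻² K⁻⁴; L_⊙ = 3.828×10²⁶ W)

A ≈ 0.62

d = 7.06×10⁸ km = 7.06×10¹¹ m.
L = 0.0120 × 3.828×10²⁶ = 4.59×10²⁴ W.
Flux: S = L/(4πd²) = 4.59×10²⁴/(4π×(7.06×10¹¹)²) = 0.733 W m⁻².
From T_eq⁴ = S(1−A)/(4σ): 1−A = 4σT_eq⁴/S.
1−A = 4 × 5.67×10⁻⁸ × (33.4)⁴ / 0.733 = 0.385.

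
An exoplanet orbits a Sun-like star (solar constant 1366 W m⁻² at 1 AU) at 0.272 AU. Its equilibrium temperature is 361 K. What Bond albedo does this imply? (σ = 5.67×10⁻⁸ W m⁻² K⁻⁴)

A ≈ 0.79

Flux at 0.272 AU: S = 1366/0.272² = 1.85×10⁴ W m⁻².
From T_eq⁴ = S(1−A)/(4σ): 1−A = 4σT_eq⁴/S.
1−A = 4 × 5.67×10⁻⁸ × (361)⁴ / 1.85×10⁴ = 0.209.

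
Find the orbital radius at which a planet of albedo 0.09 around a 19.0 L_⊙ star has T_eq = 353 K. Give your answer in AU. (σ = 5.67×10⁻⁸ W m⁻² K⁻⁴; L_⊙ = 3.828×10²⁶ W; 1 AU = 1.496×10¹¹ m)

d ≈ 2.59 AU

L = 19.0 × 3.828×10²⁶ = 7.27×10²⁷ W.
From T_eq⁴ = L(1−A)/(16πσd²): d = √[L(1−A)/(16πσT_eq⁴)].
d = √[7.27×10²⁷ × 0.91 / (16π × 5.67×10⁻⁸ × (353)⁴)] = 3.87×10¹¹ m = 2.59 AU.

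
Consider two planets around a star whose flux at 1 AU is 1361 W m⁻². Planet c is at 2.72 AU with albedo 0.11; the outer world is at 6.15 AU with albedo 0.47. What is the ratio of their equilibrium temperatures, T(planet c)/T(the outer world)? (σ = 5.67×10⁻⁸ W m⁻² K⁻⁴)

T₁/T₂ ≈ 1.712

T_eq = [S₀(1−A)/(4σd²)]^(1/4), so T ∝ (1−A)^(1/4) / √d.
T₁ = [1361×0.89/(4×5.67×10⁻⁸×2.72²)]^(1/4) = 163.91 K.
T₂ = [1361×0.53/(4×5.67×10⁻⁸×6.15²)]^(1/4) = 95.76 K.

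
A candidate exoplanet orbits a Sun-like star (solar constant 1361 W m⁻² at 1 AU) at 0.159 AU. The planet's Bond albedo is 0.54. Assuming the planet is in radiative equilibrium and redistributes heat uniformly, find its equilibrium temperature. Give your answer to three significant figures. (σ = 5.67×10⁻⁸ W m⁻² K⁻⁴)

T_eq ≈ 575 K

Flux at 0.159 AU: S = 1361/0.159² = 5.38×10⁴ W m⁻².
Energy balance: absorbed = emitted ⇒ πR²·S(1−A) = 4πR²·σT_eq⁴, so T_eq⁴ = S(1−A)/(4σ).
T_eq = [5.38×10⁴ × 0.46 / (4 × 5.67×10⁻⁸)]^(1/4) = (1.09×10¹¹)^(1/4) = 575 K.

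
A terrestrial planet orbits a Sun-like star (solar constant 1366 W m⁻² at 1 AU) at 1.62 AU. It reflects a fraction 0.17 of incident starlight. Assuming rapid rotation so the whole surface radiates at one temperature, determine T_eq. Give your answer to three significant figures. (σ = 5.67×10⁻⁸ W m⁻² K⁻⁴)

T_eq ≈ 209 K

Flux at 1.62 AU: S = 1366/1.62² = 520 W m⁻².
Energy balance: absorbed = emitted ⇒ πR²·S(1−A) = 4πR²·σT_eq⁴, so T_eq⁴ = S(1−A)/(4σ).
T_eq = [520 × 0.83 / (4 × 5.67×10⁻⁸)]^(1/4) = (1.90×10⁹)^(1/4) = 209 K.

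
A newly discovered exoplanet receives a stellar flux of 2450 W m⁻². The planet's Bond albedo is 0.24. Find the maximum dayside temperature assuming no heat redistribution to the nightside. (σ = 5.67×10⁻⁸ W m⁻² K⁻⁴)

T_ss ≈ 426 K

With no redistribution each surface element balances locally: S(1−A) = σT⁴.
T = [2450 × 0.76 / 5.67×10⁻⁸]^(1/4) = (3.28×10¹⁰)^(1/4) = 426 K.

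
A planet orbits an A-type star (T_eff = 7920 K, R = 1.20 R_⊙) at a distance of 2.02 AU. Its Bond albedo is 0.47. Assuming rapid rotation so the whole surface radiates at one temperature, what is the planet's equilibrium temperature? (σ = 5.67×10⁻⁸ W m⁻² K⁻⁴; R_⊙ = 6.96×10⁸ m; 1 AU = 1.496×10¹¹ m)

T_eq ≈ 251 K

R_⋆ = 1.20 × 6.96×10⁸ = 8.35×10⁸ m.
d = 2.02 AU = 3.02×10¹¹ m.
L = 4πR_⋆²σT_⋆⁴ = 4π(8.35×10⁸)² × 5.67×10⁻⁸ × (7920)⁴ = 1.96×10²⁷ W.
S = L/(4πd²) = 1700 W m⁻².
Energy balance: absorbed = emitted ⇒ πR²·S(1−A) = 4πR²·σT_eq⁴, so T_eq⁴ = S(1−A)/(4σ).
T_eq = [1700 × 0.53 / (4 × 5.67×10⁻⁸)]^(1/4) = (3.98×10⁹)^(1/4) = 251 K.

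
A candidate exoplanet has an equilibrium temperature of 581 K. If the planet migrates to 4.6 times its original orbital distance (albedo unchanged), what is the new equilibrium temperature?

T_eq ∝ L^(1/4) · d^(−1/2).
T′ = 581 / 4.6^(1/2) = 271 K.

T_eq ≈ 271 K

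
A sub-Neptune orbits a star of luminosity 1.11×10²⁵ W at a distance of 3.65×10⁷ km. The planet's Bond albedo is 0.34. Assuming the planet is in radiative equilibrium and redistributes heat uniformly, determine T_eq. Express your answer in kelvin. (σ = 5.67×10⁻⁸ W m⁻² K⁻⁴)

d = 3.65×10⁷ km = 3.65×10¹⁰ m.
Flux: S = L/(4πd²) = 1.11×10²⁵/(4π×(3.65×10¹⁰)²) = 663 W m⁻².
Energy balance: absorbed = emitted ⇒ πR²·S(1−A) = 4πR²·σT_eq⁴, so T_eq⁴ = S(1−A)/(4σ).
T_eq = [663 × 0.66 / (4 × 5.67×10⁻⁸)]^(1/4) = (1.93×10⁹)^(1/4) = 210 K.

T_eq ≈ 210 K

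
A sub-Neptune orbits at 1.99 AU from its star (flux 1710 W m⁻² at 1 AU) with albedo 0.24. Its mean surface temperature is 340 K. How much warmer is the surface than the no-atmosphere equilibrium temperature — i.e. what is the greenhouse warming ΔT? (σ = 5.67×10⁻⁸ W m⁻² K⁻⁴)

ΔT ≈ 145.0 K

S = 1710/1.99² = 431.8 W m⁻².
T_eq = [S(1−A)/(4σ)]^(1/4) = [431.8×0.76/(4×5.67×10⁻⁸)]^(1/4) = 195.0 K.
ΔT = T_surf − T_eq = 340 − 195.0.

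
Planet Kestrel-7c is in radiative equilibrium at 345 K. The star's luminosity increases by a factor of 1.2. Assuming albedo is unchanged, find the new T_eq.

T_eq ∝ L^(1/4) · d^(−1/2).
T′ = 345 × 1.2^(1/4) = 361 K.

T_eq ≈ 361 K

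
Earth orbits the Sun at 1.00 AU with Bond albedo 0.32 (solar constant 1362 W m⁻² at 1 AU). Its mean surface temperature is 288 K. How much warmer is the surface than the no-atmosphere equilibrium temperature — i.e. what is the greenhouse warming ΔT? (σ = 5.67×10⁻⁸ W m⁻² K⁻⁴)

S = 1362/1.00² = 1362 W m⁻².
T_eq = [S(1−A)/(4σ)]^(1/4) = [1362×0.68/(4×5.67×10⁻⁸)]^(1/4) = 252.8 K.
ΔT = T_surf − T_eq = 288 − 252.8.

ΔT ≈ 35.2 K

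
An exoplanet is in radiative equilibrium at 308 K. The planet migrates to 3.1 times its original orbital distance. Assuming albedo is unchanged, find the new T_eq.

T_eq ∝ L^(1/4) · d^(−1/2).
T′ = 308 / 3.1^(1/2) = 175 K.

T_eq ≈ 175 K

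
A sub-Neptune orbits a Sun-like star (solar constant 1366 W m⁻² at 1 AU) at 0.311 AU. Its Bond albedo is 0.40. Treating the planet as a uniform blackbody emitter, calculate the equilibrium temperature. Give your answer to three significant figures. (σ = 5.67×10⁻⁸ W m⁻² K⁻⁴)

Flux at 0.311 AU: S = 1366/0.311² = 1.41×10⁴ W m⁻².
Energy balance: absorbed = emitted ⇒ πR²·S(1−A) = 4πR²·σT_eq⁴, so T_eq⁴ = S(1−A)/(4σ).
T_eq = [1.41×10⁴ × 0.60 / (4 × 5.67×10⁻⁸)]^(1/4) = (3.74×10¹⁰)^(1/4) = 440 K.

T_eq ≈ 440 K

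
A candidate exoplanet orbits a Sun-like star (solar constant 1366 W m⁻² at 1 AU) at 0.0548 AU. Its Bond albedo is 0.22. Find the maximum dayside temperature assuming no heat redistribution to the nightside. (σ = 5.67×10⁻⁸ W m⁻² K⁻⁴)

Flux at 0.0548 AU: S = 1366/0.0548² = 4.55×10⁵ W m⁻².
With no redistribution each surface element balances locally: S(1−A) = σT⁴.
T = [4.55×10⁵ × 0.78 / 5.67×10⁻⁸]^(1/4) = (6.26×10¹²)^(1/4) = 1580 K.

T_ss ≈ 1580 K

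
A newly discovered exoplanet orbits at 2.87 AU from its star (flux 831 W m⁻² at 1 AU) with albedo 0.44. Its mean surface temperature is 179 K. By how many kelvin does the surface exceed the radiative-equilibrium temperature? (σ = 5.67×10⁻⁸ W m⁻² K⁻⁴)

ΔT ≈ 53.4 K

S = 831/2.87² = 100.9 W m⁻².
T_eq = [S(1−A)/(4σ)]^(1/4) = [100.9×0.56/(4×5.67×10⁻⁸)]^(1/4) = 125.6 K.
ΔT = T_surf − T_eq = 179 − 125.6.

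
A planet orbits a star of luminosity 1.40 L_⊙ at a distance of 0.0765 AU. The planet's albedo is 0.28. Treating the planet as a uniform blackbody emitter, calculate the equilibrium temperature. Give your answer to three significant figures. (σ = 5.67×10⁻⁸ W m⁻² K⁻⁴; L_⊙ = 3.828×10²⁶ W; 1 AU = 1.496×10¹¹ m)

T_eq ≈ 1010 K

d = 0.0765 AU = 1.14×10¹⁰ m.
L = 1.40 × 3.828×10²⁶ = 5.36×10²⁶ W.
Flux: S = L/(4πd²) = 5.36×10²⁶/(4π×(1.14×10¹⁰)²) = 3.26×10⁵ W m⁻².
Energy balance: absorbed = emitted ⇒ πR²·S(1−A) = 4πR²·σT_eq⁴, so T_eq⁴ = S(1−A)/(4σ).
T_eq = [3.26×10⁵ × 0.72 / (4 × 5.67×10⁻⁸)]^(1/4) = (1.03×10¹²)^(1/4) = 1010 K.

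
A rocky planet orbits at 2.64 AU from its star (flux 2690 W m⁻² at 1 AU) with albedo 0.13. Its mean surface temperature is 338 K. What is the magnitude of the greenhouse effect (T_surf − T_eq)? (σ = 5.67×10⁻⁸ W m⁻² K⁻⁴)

ΔT ≈ 141.8 K

S = 2690/2.64² = 386.0 W m⁻².
T_eq = [S(1−A)/(4σ)]^(1/4) = [386.0×0.87/(4×5.67×10⁻⁸)]^(1/4) = 196.2 K.
ΔT = T_surf − T_eq = 338 − 196.2.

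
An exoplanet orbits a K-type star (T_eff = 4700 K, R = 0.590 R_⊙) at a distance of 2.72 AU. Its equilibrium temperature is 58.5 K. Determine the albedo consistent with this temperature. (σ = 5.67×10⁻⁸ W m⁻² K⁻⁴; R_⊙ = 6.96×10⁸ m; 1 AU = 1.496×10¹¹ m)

A ≈ 0.91

R_⋆ = 0.590 × 6.96×10⁸ = 4.11×10⁸ m.
d = 2.72 AU = 4.07×10¹¹ m.
L = 4πR_⋆²σT_⋆⁴ = 4π(4.11×10⁸)² × 5.67×10⁻⁸ × (4700)⁴ = 5.86×10²⁵ W.
S = L/(4πd²) = 28.2 W m⁻².
From T_eq⁴ = S(1−A)/(4σ): 1−A = 4σT_eq⁴/S.
1−A = 4 × 5.67×10⁻⁸ × (58.5)⁴ / 28.2 = 0.094.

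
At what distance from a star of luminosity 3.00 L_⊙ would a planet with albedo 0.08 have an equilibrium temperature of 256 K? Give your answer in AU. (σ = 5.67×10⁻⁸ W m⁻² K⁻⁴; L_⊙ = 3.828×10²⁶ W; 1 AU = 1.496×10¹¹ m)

d ≈ 1.96 AU

L = 3.00 × 3.828×10²⁶ = 1.15×10²⁷ W.
From T_eq⁴ = L(1−A)/(16πσd²): d = √[L(1−A)/(16πσT_eq⁴)].
d = √[1.15×10²⁷ × 0.92 / (16π × 5.67×10⁻⁸ × (256)⁴)] = 2.94×10¹¹ m = 1.96 AU.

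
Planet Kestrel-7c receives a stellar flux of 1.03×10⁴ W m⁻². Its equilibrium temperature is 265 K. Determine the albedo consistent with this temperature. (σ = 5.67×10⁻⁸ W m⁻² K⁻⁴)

A ≈ 0.89

From T_eq⁴ = S(1−A)/(4σ): 1−A = 4σT_eq⁴/S.
1−A = 4 × 5.67×10⁻⁸ × (265)⁴ / 1.03×10⁴ = 0.109.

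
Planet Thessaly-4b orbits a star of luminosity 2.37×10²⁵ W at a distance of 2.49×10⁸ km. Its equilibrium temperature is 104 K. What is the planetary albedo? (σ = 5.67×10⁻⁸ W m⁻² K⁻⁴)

A ≈ 0.13

d = 2.49×10⁸ km = 2.49×10¹¹ m.
Flux: S = L/(4πd²) = 2.37×10²⁵/(4π×(2.49×10¹¹)²) = 30.4 W m⁻².
From T_eq⁴ = S(1−A)/(4σ): 1−A = 4σT_eq⁴/S.
1−A = 4 × 5.67×10⁻⁸ × (104)⁴ / 30.4 = 0.872.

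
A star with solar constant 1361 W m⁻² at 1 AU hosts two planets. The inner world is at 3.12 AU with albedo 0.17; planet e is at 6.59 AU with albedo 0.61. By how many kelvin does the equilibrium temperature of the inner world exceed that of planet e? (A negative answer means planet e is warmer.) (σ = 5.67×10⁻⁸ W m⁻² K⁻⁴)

T_eq = [S₀(1−A)/(4σd²)]^(1/4), so T ∝ (1−A)^(1/4) / √d.
T₁ = [1361×0.83/(4×5.67×10⁻⁸×3.12²)]^(1/4) = 150.40 K.
T₂ = [1361×0.39/(4×5.67×10⁻⁸×6.59²)]^(1/4) = 85.68 K.

ΔT ≈ 64.7 K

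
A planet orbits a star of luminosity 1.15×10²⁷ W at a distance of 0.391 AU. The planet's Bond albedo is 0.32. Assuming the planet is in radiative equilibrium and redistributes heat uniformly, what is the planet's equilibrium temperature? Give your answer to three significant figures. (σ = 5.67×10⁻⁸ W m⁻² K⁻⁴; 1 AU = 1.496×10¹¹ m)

T_eq ≈ 532 K

d = 0.391 AU = 5.85×10¹⁰ m.
Flux: S = L/(4πd²) = 1.15×10²⁷/(4π×(5.85×10¹⁰)²) = 2.67×10⁴ W m⁻².
Energy balance: absorbed = emitted ⇒ πR²·S(1−A) = 4πR²·σT_eq⁴, so T_eq⁴ = S(1−A)/(4σ).
T_eq = [2.67×10⁴ × 0.68 / (4 × 5.67×10⁻⁸)]^(1/4) = (8.02×10¹⁰)^(1/4) = 532 K.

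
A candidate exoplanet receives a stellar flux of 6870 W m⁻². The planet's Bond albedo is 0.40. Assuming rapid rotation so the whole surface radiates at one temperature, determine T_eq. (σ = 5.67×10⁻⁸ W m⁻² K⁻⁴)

T_eq ≈ 367 K

Energy balance: absorbed = emitted ⇒ πR²·S(1−A) = 4πR²·σT_eq⁴, so T_eq⁴ = S(1−A)/(4σ).
T_eq = [6870 × 0.60 / (4 × 5.67×10⁻⁸)]^(1/4) = (1.82×10¹⁰)^(1/4) = 367 K.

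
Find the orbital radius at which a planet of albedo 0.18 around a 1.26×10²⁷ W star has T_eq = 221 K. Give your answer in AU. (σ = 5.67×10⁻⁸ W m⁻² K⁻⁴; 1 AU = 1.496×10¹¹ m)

From T_eq⁴ = L(1−A)/(16πσd²): d = √[L(1−A)/(16πσT_eq⁴)].
d = √[1.26×10²⁷ × 0.82 / (16π × 5.67×10⁻⁸ × (221)⁴)] = 3.90×10¹¹ m = 2.61 AU.

d ≈ 2.61 AU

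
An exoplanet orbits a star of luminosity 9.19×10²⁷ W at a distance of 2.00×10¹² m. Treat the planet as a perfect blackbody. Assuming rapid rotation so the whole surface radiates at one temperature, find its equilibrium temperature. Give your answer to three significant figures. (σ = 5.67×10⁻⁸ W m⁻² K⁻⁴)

Flux: S = L/(4πd²) = 9.19×10²⁷/(4π×(2.00×10¹²)²) = 183 W m⁻².
Energy balance: absorbed = emitted ⇒ πR²·S(1−A) = 4πR²·σT_eq⁴, so T_eq⁴ = S(1−A)/(4σ).
T_eq = [183 × 1.00 / (4 × 5.67×10⁻⁸)]^(1/4) = (8.06×10⁸)^(1/4) = 169 K.

T_eq ≈ 169 K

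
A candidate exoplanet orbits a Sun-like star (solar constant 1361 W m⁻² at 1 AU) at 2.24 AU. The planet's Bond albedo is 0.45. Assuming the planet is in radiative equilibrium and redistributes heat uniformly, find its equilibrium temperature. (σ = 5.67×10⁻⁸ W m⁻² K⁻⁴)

Flux at 2.24 AU: S = 1361/2.24² = 271 W m⁻².
Energy balance: absorbed = emitted ⇒ πR²·S(1−A) = 4πR²·σT_eq⁴, so T_eq⁴ = S(1−A)/(4σ).
T_eq = [271 × 0.55 / (4 × 5.67×10⁻⁸)]^(1/4) = (6.58×10⁸)^(1/4) = 160 K.

T_eq ≈ 160 K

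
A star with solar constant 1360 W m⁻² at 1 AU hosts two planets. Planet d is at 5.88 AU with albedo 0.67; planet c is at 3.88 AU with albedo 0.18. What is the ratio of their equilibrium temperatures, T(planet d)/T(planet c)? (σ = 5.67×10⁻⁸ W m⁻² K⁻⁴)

T_eq = [S₀(1−A)/(4σd²)]^(1/4), so T ∝ (1−A)^(1/4) / √d.
T₁ = [1360×0.33/(4×5.67×10⁻⁸×5.88²)]^(1/4) = 86.98 K.
T₂ = [1360×0.82/(4×5.67×10⁻⁸×3.88²)]^(1/4) = 134.43 K.

T₁/T₂ ≈ 0.647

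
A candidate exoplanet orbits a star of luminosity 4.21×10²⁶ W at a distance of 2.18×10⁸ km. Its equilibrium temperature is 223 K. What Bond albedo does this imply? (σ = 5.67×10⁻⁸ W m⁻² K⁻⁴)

A ≈ 0.20

d = 2.18×10⁸ km = 2.18×10¹¹ m.
Flux: S = L/(4πd²) = 4.21×10²⁶/(4π×(2.18×10¹¹)²) = 705 W m⁻².
From T_eq⁴ = S(1−A)/(4σ): 1−A = 4σT_eq⁴/S.
1−A = 4 × 5.67×10⁻⁸ × (223)⁴ / 705 = 0.796.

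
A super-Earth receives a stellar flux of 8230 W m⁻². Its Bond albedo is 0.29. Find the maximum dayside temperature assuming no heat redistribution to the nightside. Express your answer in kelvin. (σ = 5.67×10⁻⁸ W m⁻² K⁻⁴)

With no redistribution each surface element balances locally: S(1−A) = σT⁴.
T = [8230 × 0.71 / 5.67×10⁻⁸]^(1/4) = (1.03×10¹¹)^(1/4) = 567 K.

T_ss ≈ 567 K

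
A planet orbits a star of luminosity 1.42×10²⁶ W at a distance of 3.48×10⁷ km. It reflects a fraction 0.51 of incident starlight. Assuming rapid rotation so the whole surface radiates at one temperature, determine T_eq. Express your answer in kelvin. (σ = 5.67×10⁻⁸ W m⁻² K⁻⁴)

d = 3.48×10⁷ km = 3.48×10¹⁰ m.
Flux: S = L/(4πd²) = 1.42×10²⁶/(4π×(3.48×10¹⁰)²) = 9330 W m⁻².
Energy balance: absorbed = emitted ⇒ πR²·S(1−A) = 4πR²·σT_eq⁴, so T_eq⁴ = S(1−A)/(4σ).
T_eq = [9330 × 0.49 / (4 × 5.67×10⁻⁸)]^(1/4) = (2.02×10¹⁰)^(1/4) = 377 K.

T_eq ≈ 377 K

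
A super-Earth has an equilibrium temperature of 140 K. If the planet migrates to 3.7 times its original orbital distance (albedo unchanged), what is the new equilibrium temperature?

T_eq ∝ L^(1/4) · d^(−1/2).
T′ = 140 / 3.7^(1/2) = 72.8 K.

T_eq ≈ 72.8 K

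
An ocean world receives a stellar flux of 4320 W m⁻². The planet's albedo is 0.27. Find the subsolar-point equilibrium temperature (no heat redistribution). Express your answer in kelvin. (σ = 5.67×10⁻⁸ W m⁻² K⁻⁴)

T_ss ≈ 486 K

At the subsolar point the surface absorbs S(1−A) and emits σT⁴ per unit area — no factor of 4, since only the local patch is in balance.
T = [4320 × 0.73 / 5.67×10⁻⁸]^(1/4) = (5.56×10¹⁰)^(1/4) = 486 K.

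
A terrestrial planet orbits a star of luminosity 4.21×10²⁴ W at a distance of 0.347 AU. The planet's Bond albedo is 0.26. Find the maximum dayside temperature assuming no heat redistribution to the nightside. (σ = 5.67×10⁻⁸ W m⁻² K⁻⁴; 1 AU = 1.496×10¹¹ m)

d = 0.347 AU = 5.19×10¹⁰ m.
Flux: S = L/(4πd²) = 4.21×10²⁴/(4π×(5.19×10¹⁰)²) = 124 W m⁻².
With no redistribution each surface element balances locally: S(1−A) = σT⁴.
T = [124 × 0.74 / 5.67×10⁻⁸]^(1/4) = (1.62×10⁹)^(1/4) = 201 K.

T_ss ≈ 201 K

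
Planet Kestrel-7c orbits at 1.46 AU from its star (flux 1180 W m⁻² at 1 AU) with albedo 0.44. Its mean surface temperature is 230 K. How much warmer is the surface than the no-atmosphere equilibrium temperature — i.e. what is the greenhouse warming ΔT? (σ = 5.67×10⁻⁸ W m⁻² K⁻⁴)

S = 1180/1.46² = 553.6 W m⁻².
T_eq = [S(1−A)/(4σ)]^(1/4) = [553.6×0.56/(4×5.67×10⁻⁸)]^(1/4) = 192.3 K.
ΔT = T_surf − T_eq = 230 − 192.3.

ΔT ≈ 37.7 K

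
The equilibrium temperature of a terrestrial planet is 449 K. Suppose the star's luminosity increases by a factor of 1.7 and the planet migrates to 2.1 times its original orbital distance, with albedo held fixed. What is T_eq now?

T_eq ∝ L^(1/4) · d^(−1/2).
T′ = 449 × 1.7^(1/4) / 2.1^(1/2) = 354 K.

T_eq ≈ 354 K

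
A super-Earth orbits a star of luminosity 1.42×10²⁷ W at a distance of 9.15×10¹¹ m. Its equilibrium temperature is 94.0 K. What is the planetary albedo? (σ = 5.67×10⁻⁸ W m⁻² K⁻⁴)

A ≈ 0.87

Flux: S = L/(4πd²) = 1.42×10²⁷/(4π×(9.15×10¹¹)²) = 135 W m⁻².
From T_eq⁴ = S(1−A)/(4σ): 1−A = 4σT_eq⁴/S.
1−A = 4 × 5.67×10⁻⁸ × (94.0)⁴ / 135 = 0.131.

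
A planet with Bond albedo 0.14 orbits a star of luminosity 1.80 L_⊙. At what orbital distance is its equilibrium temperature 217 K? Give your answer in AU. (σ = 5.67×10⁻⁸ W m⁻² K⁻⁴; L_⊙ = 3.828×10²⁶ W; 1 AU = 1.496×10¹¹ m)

L = 1.80 × 3.828×10²⁶ = 6.89×10²⁶ W.
From T_eq⁴ = L(1−A)/(16πσd²): d = √[L(1−A)/(16πσT_eq⁴)].
d = √[6.89×10²⁶ × 0.86 / (16π × 5.67×10⁻⁸ × (217)⁴)] = 3.06×10¹¹ m = 2.05 AU.

d ≈ 2.05 AU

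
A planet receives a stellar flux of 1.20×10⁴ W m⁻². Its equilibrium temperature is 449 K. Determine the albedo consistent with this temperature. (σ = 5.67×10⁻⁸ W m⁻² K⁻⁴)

From T_eq⁴ = S(1−A)/(4σ): 1−A = 4σT_eq⁴/S.
1−A = 4 × 5.67×10⁻⁸ × (449)⁴ / 1.20×10⁴ = 0.768.

A ≈ 0.23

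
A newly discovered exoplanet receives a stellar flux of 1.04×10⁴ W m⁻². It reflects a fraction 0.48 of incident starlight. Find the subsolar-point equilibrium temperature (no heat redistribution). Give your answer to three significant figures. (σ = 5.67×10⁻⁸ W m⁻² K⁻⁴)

T_ss ≈ 556 K

At the subsolar point the surface absorbs S(1−A) and emits σT⁴ per unit area — no factor of 4, since only the local patch is in balance.
T = [1.04×10⁴ × 0.52 / 5.67×10⁻⁸]^(1/4) = (9.54×10¹⁰)^(1/4) = 556 K.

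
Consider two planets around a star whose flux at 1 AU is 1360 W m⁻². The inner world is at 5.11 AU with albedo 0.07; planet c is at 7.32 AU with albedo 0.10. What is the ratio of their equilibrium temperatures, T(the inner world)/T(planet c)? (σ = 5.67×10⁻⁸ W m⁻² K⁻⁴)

T_eq = [S₀(1−A)/(4σd²)]^(1/4), so T ∝ (1−A)^(1/4) / √d.
T₁ = [1360×0.93/(4×5.67×10⁻⁸×5.11²)]^(1/4) = 120.89 K.
T₂ = [1360×0.90/(4×5.67×10⁻⁸×7.32²)]^(1/4) = 100.18 K.

T₁/T₂ ≈ 1.207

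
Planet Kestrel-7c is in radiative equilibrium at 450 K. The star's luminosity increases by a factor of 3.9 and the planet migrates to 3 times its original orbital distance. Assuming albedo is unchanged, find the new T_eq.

T_eq ∝ L^(1/4) · d^(−1/2).
T′ = 450 × 3.9^(1/4) / 3^(1/2) = 365 K.

T_eq ≈ 365 K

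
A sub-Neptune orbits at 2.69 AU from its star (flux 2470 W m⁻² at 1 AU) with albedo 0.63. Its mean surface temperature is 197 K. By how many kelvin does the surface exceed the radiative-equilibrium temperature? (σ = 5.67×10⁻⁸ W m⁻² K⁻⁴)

ΔT ≈ 43.4 K

S = 2470/2.69² = 341.3 W m⁻².
T_eq = [S(1−A)/(4σ)]^(1/4) = [341.3×0.37/(4×5.67×10⁻⁸)]^(1/4) = 153.6 K.
ΔT = T_surf − T_eq = 197 − 153.6.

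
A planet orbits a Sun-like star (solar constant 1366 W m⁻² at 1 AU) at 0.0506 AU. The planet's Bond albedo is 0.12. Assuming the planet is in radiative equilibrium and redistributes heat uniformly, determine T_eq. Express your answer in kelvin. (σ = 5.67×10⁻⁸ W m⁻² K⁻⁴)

Flux at 0.0506 AU: S = 1366/0.0506² = 5.34×10⁵ W m⁻².
Energy balance: absorbed = emitted ⇒ πR²·S(1−A) = 4πR²·σT_eq⁴, so T_eq⁴ = S(1−A)/(4σ).
T_eq = [5.34×10⁵ × 0.88 / (4 × 5.67×10⁻⁸)]^(1/4) = (2.07×10¹²)^(1/4) = 1200 K.

T_eq ≈ 1200 K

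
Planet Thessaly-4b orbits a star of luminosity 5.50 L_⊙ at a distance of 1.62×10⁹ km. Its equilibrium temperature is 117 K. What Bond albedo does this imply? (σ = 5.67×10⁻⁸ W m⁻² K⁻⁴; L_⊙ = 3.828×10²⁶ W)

A ≈ 0.33

d = 1.62×10⁹ km = 1.62×10¹² m.
L = 5.50 × 3.828×10²⁶ = 2.11×10²⁷ W.
Flux: S = L/(4πd²) = 2.11×10²⁷/(4π×(1.62×10¹²)²) = 63.8 W m⁻².
From T_eq⁴ = S(1−A)/(4σ): 1−A = 4σT_eq⁴/S.
1−A = 4 × 5.67×10⁻⁸ × (117)⁴ / 63.8 = 0.666.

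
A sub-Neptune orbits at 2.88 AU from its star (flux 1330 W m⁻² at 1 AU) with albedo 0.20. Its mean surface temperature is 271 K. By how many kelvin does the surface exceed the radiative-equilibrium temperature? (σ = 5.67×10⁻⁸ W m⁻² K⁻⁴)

S = 1330/2.88² = 160.3 W m⁻².
T_eq = [S(1−A)/(4σ)]^(1/4) = [160.3×0.80/(4×5.67×10⁻⁸)]^(1/4) = 154.2 K.
ΔT = T_surf − T_eq = 271 − 154.2.

ΔT ≈ 116.8 K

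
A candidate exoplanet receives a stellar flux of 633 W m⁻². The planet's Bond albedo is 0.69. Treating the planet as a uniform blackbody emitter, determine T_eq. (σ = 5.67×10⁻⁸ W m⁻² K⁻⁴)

T_eq ≈ 172 K

Energy balance: absorbed = emitted ⇒ πR²·S(1−A) = 4πR²·σT_eq⁴, so T_eq⁴ = S(1−A)/(4σ).
T_eq = [633 × 0.31 / (4 × 5.67×10⁻⁸)]^(1/4) = (8.65×10⁸)^(1/4) = 172 K.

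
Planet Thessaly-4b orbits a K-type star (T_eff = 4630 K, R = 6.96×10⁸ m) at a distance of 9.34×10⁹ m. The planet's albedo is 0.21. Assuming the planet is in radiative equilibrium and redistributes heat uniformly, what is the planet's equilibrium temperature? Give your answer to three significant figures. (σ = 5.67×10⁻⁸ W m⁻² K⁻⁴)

T_eq ≈ 843 K

L = 4πR_⋆²σT_⋆⁴ = 4π(6.96×10⁸)² × 5.67×10⁻⁸ × (4630)⁴ = 1.59×10²⁶ W.
S = L/(4πd²) = 1.45×10⁵ W m⁻².
Energy balance: absorbed = emitted ⇒ πR²·S(1−A) = 4πR²·σT_eq⁴, so T_eq⁴ = S(1−A)/(4σ).
T_eq = [1.45×10⁵ × 0.79 / (4 × 5.67×10⁻⁸)]^(1/4) = (5.04×10¹¹)^(1/4) = 843 K.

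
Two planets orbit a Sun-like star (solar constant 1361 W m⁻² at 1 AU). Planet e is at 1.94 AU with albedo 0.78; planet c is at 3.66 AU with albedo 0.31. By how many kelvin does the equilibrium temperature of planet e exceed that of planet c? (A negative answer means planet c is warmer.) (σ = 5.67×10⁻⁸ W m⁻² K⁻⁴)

T_eq = [S₀(1−A)/(4σd²)]^(1/4), so T ∝ (1−A)^(1/4) / √d.
T₁ = [1361×0.22/(4×5.67×10⁻⁸×1.94²)]^(1/4) = 136.85 K.
T₂ = [1361×0.69/(4×5.67×10⁻⁸×3.66²)]^(1/4) = 132.59 K.

ΔT ≈ 4.3 K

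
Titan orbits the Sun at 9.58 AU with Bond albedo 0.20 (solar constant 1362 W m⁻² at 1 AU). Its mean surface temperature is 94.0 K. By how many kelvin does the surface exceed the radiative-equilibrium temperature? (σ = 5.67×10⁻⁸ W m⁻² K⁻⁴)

ΔT ≈ 8.9 K

S = 1362/9.58² = 14.84 W m⁻².
T_eq = [S(1−A)/(4σ)]^(1/4) = [14.84×0.80/(4×5.67×10⁻⁸)]^(1/4) = 85.1 K.
ΔT = T_surf − T_eq = 94 − 85.1.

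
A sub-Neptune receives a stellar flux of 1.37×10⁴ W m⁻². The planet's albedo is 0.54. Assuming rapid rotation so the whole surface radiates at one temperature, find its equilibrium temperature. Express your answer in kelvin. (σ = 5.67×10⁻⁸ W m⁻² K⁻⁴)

T_eq ≈ 408 K

Energy balance: absorbed = emitted ⇒ πR²·S(1−A) = 4πR²·σT_eq⁴, so T_eq⁴ = S(1−A)/(4σ).
T_eq = [1.37×10⁴ × 0.46 / (4 × 5.67×10⁻⁸)]^(1/4) = (2.78×10¹⁰)^(1/4) = 408 K.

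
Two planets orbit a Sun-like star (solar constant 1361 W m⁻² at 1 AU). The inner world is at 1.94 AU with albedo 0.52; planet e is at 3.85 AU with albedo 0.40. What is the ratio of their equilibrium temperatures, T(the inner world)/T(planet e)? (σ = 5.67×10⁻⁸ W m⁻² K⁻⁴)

T₁/T₂ ≈ 1.332

T_eq = [S₀(1−A)/(4σd²)]^(1/4), so T ∝ (1−A)^(1/4) / √d.
T₁ = [1361×0.48/(4×5.67×10⁻⁸×1.94²)]^(1/4) = 166.33 K.
T₂ = [1361×0.60/(4×5.67×10⁻⁸×3.85²)]^(1/4) = 124.84 K.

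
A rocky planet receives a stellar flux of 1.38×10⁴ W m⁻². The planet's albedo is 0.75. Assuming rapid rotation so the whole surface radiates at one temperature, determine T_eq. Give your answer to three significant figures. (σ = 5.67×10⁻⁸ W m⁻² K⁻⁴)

T_eq ≈ 351 K

Energy balance: absorbed = emitted ⇒ πR²·S(1−A) = 4πR²·σT_eq⁴, so T_eq⁴ = S(1−A)/(4σ).
T_eq = [1.38×10⁴ × 0.25 / (4 × 5.67×10⁻⁸)]^(1/4) = (1.52×10¹⁰)^(1/4) = 351 K.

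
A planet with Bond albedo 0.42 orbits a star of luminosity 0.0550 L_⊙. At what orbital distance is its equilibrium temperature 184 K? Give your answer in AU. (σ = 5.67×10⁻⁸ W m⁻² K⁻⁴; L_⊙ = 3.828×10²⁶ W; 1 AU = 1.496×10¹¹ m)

d ≈ 0.409 AU

L = 0.0550 × 3.828×10²⁶ = 2.11×10²⁵ W.
From T_eq⁴ = L(1−A)/(16πσd²): d = √[L(1−A)/(16πσT_eq⁴)].
d = √[2.11×10²⁵ × 0.58 / (16π × 5.67×10⁻⁸ × (184)⁴)] = 6.11×10¹⁰ m = 0.409 AU.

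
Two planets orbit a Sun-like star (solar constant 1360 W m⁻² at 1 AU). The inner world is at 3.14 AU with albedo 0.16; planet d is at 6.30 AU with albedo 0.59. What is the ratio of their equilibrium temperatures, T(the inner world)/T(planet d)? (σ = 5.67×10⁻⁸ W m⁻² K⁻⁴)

T₁/T₂ ≈ 1.695

T_eq = [S₀(1−A)/(4σd²)]^(1/4), so T ∝ (1−A)^(1/4) / √d.
T₁ = [1360×0.84/(4×5.67×10⁻⁸×3.14²)]^(1/4) = 150.34 K.
T₂ = [1360×0.41/(4×5.67×10⁻⁸×6.30²)]^(1/4) = 88.72 K.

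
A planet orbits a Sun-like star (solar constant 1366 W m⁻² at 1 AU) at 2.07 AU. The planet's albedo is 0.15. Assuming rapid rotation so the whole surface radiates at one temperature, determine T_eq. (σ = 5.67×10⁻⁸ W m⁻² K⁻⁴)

T_eq ≈ 186 K

Flux at 2.07 AU: S = 1366/2.07² = 319 W m⁻².
Energy balance: absorbed = emitted ⇒ πR²·S(1−A) = 4πR²·σT_eq⁴, so T_eq⁴ = S(1−A)/(4σ).
T_eq = [319 × 0.85 / (4 × 5.67×10⁻⁸)]^(1/4) = (1.19×10⁹)^(1/4) = 186 K.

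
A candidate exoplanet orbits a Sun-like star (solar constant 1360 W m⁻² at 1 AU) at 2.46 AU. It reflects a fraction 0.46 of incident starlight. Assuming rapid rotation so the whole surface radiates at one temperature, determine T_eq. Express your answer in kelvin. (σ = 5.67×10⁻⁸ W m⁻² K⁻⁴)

T_eq ≈ 152 K

Flux at 2.46 AU: S = 1360/2.46² = 225 W m⁻².
Energy balance: absorbed = emitted ⇒ πR²·S(1−A) = 4πR²·σT_eq⁴, so T_eq⁴ = S(1−A)/(4σ).
T_eq = [225 × 0.54 / (4 × 5.67×10⁻⁸)]^(1/4) = (5.35×10⁸)^(1/4) = 152 K.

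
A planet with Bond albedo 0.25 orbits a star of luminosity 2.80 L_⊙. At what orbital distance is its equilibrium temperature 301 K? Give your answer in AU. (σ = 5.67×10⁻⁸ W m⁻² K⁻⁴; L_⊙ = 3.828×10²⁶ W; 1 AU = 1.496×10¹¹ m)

L = 2.80 × 3.828×10²⁶ = 1.07×10²⁷ W.
From T_eq⁴ = L(1−A)/(16πσd²): d = √[L(1−A)/(16πσT_eq⁴)].
d = √[1.07×10²⁷ × 0.75 / (16π × 5.67×10⁻⁸ × (301)⁴)] = 1.85×10¹¹ m = 1.24 AU.

d ≈ 1.24 AU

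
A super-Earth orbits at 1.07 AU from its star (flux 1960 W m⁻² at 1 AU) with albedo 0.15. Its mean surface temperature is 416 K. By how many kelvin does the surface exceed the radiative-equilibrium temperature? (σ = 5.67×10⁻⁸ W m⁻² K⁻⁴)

S = 1960/1.07² = 1712 W m⁻².
T_eq = [S(1−A)/(4σ)]^(1/4) = [1712×0.85/(4×5.67×10⁻⁸)]^(1/4) = 283.0 K.
ΔT = T_surf − T_eq = 416 − 283.0.

ΔT ≈ 133.0 K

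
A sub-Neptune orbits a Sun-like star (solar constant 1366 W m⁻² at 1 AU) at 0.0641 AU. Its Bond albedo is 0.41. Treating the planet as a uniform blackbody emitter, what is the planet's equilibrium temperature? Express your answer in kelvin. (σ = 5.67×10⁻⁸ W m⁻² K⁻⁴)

T_eq ≈ 964 K

Flux at 0.0641 AU: S = 1366/0.0641² = 3.32×10⁵ W m⁻².
Energy balance: absorbed = emitted ⇒ πR²·S(1−A) = 4πR²·σT_eq⁴, so T_eq⁴ = S(1−A)/(4σ).
T_eq = [3.32×10⁵ × 0.59 / (4 × 5.67×10⁻⁸)]^(1/4) = (8.65×10¹¹)^(1/4) = 964 K.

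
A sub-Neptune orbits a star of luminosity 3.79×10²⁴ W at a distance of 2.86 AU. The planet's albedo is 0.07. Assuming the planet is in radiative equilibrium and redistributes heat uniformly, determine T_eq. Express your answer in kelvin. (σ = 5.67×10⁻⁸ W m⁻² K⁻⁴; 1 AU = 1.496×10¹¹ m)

d = 2.86 AU = 4.28×10¹¹ m.
Flux: S = L/(4πd²) = 3.79×10²⁴/(4π×(4.28×10¹¹)²) = 1.65 W m⁻².
Energy balance: absorbed = emitted ⇒ πR²·S(1−A) = 4πR²·σT_eq⁴, so T_eq⁴ = S(1−A)/(4σ).
T_eq = [1.65 × 0.93 / (4 × 5.67×10⁻⁸)]^(1/4) = (6.76×10⁶)^(1/4) = 51.0 K.

T_eq ≈ 51.0 K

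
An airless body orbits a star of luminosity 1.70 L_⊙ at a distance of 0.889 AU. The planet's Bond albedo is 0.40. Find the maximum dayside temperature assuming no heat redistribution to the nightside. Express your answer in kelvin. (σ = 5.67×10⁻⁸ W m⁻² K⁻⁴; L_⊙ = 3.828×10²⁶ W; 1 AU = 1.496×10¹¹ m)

d = 0.889 AU = 1.33×10¹¹ m.
L = 1.70 × 3.828×10²⁶ = 6.51×10²⁶ W.
Flux: S = L/(4πd²) = 6.51×10²⁶/(4π×(1.33×10¹¹)²) = 2930 W m⁻².
With no redistribution each surface element balances locally: S(1−A) = σT⁴.
T = [2930 × 0.60 / 5.67×10⁻⁸]^(1/4) = (3.10×10¹⁰)^(1/4) = 420 K.

T_ss ≈ 420 K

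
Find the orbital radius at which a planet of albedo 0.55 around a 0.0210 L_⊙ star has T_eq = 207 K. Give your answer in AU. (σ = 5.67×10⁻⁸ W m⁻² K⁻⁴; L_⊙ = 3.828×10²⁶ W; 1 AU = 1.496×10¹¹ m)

d ≈ 0.176 AU

L = 0.0210 × 3.828×10²⁶ = 8.04×10²⁴ W.
From T_eq⁴ = L(1−A)/(16πσd²): d = √[L(1−A)/(16πσT_eq⁴)].
d = √[8.04×10²⁴ × 0.45 / (16π × 5.67×10⁻⁸ × (207)⁴)] = 2.63×10¹⁰ m = 0.176 AU.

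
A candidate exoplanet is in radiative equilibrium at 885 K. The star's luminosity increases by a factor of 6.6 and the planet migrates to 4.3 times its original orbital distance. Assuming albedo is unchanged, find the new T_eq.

T_eq ∝ L^(1/4) · d^(−1/2).
T′ = 885 × 6.6^(1/4) / 4.3^(1/2) = 684 K.

T_eq ≈ 684 K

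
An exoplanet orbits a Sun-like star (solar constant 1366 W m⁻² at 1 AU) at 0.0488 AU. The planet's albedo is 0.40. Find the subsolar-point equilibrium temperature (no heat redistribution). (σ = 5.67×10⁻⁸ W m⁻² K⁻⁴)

Flux at 0.0488 AU: S = 1366/0.0488² = 5.74×10⁵ W m⁻².
At the subsolar point the surface absorbs S(1−A) and emits σT⁴ per unit area — no factor of 4, since only the local patch is in balance.
T = [5.74×10⁵ × 0.60 / 5.67×10⁻⁸]^(1/4) = (6.07×10¹²)^(1/4) = 1570 K.

T_ss ≈ 1570 K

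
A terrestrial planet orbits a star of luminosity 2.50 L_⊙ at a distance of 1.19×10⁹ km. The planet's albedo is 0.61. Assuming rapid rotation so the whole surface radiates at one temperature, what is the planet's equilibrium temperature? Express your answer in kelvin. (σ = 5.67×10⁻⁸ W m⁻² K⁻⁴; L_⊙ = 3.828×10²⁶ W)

T_eq ≈ 98.1 K

d = 1.19×10⁹ km = 1.19×10¹² m.
L = 2.50 × 3.828×10²⁶ = 9.57×10²⁶ W.
Flux: S = L/(4πd²) = 9.57×10²⁶/(4π×(1.19×10¹²)²) = 53.8 W m⁻².
Energy balance: absorbed = emitted ⇒ πR²·S(1−A) = 4πR²·σT_eq⁴, so T_eq⁴ = S(1−A)/(4σ).
T_eq = [53.8 × 0.39 / (4 × 5.67×10⁻⁸)]^(1/4) = (9.25×10⁷)^(1/4) = 98.1 K.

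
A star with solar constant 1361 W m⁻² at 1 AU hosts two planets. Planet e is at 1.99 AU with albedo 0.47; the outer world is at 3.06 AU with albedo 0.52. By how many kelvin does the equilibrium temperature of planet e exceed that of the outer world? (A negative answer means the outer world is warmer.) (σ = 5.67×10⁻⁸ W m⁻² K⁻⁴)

T_eq = [S₀(1−A)/(4σd²)]^(1/4), so T ∝ (1−A)^(1/4) / √d.
T₁ = [1361×0.53/(4×5.67×10⁻⁸×1.99²)]^(1/4) = 168.34 K.
T₂ = [1361×0.48/(4×5.67×10⁻⁸×3.06²)]^(1/4) = 132.44 K.

ΔT ≈ 35.9 K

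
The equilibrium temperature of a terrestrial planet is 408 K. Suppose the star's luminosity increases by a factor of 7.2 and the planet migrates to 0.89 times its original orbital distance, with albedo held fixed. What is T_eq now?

T_eq ∝ L^(1/4) · d^(−1/2).
T′ = 408 × 7.2^(1/4) / 0.89^(1/2) = 708 K.

T_eq ≈ 708 K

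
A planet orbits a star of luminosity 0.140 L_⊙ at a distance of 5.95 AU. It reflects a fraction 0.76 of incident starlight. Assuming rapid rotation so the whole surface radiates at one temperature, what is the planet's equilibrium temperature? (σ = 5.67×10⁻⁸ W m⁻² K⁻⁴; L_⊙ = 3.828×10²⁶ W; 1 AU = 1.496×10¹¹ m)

T_eq ≈ 48.9 K

d = 5.95 AU = 8.90×10¹¹ m.
L = 0.140 × 3.828×10²⁶ = 5.36×10²⁵ W.
Flux: S = L/(4πd²) = 5.36×10²⁵/(4π×(8.90×10¹¹)²) = 5.38 W m⁻².
Energy balance: absorbed = emitted ⇒ πR²·S(1−A) = 4πR²·σT_eq⁴, so T_eq⁴ = S(1−A)/(4σ).
T_eq = [5.38 × 0.24 / (4 × 5.67×10⁻⁸)]^(1/4) = (5.70×10⁶)^(1/4) = 48.9 K.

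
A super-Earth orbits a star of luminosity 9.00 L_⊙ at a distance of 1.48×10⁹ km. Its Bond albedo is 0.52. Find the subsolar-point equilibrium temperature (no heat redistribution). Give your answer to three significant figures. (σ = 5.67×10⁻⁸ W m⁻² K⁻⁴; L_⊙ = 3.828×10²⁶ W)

d = 1.48×10⁹ km = 1.48×10¹² m.
L = 9.00 × 3.828×10²⁶ = 3.45×10²⁷ W.
Flux: S = L/(4πd²) = 3.45×10²⁷/(4π×(1.48×10¹²)²) = 125 W m⁻².
At the subsolar point the surface absorbs S(1−A) and emits σT⁴ per unit area — no factor of 4, since only the local patch is in balance.
T = [125 × 0.48 / 5.67×10⁻⁸]^(1/4) = (1.06×10⁹)^(1/4) = 180 K.

T_ss ≈ 180 K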